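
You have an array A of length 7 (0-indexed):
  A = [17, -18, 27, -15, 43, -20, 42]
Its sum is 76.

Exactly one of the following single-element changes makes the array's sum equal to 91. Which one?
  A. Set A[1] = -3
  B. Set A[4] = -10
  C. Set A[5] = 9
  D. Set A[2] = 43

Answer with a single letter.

Answer: A

Derivation:
Option A: A[1] -18->-3, delta=15, new_sum=76+(15)=91 <-- matches target
Option B: A[4] 43->-10, delta=-53, new_sum=76+(-53)=23
Option C: A[5] -20->9, delta=29, new_sum=76+(29)=105
Option D: A[2] 27->43, delta=16, new_sum=76+(16)=92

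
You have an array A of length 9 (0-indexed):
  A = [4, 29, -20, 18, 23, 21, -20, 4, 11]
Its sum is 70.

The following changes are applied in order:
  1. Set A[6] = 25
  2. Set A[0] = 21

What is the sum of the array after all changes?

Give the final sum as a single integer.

Initial sum: 70
Change 1: A[6] -20 -> 25, delta = 45, sum = 115
Change 2: A[0] 4 -> 21, delta = 17, sum = 132

Answer: 132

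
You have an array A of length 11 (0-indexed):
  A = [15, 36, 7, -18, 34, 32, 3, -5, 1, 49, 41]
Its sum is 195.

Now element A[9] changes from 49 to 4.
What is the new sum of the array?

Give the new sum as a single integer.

Answer: 150

Derivation:
Old value at index 9: 49
New value at index 9: 4
Delta = 4 - 49 = -45
New sum = old_sum + delta = 195 + (-45) = 150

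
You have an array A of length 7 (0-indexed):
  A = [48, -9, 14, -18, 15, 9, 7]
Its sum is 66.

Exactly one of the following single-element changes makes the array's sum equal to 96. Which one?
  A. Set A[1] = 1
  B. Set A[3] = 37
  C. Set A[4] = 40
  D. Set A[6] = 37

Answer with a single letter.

Answer: D

Derivation:
Option A: A[1] -9->1, delta=10, new_sum=66+(10)=76
Option B: A[3] -18->37, delta=55, new_sum=66+(55)=121
Option C: A[4] 15->40, delta=25, new_sum=66+(25)=91
Option D: A[6] 7->37, delta=30, new_sum=66+(30)=96 <-- matches target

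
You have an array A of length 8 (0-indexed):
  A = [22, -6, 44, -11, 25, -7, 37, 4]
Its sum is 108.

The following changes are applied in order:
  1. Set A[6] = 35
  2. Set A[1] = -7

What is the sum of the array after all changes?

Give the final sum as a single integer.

Answer: 105

Derivation:
Initial sum: 108
Change 1: A[6] 37 -> 35, delta = -2, sum = 106
Change 2: A[1] -6 -> -7, delta = -1, sum = 105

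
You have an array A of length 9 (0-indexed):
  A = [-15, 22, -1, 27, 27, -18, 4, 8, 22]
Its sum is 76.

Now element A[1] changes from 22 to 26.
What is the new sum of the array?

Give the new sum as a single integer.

Old value at index 1: 22
New value at index 1: 26
Delta = 26 - 22 = 4
New sum = old_sum + delta = 76 + (4) = 80

Answer: 80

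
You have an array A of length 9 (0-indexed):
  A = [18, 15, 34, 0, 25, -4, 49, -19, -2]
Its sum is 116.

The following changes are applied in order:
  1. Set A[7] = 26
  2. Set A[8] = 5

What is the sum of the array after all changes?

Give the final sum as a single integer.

Answer: 168

Derivation:
Initial sum: 116
Change 1: A[7] -19 -> 26, delta = 45, sum = 161
Change 2: A[8] -2 -> 5, delta = 7, sum = 168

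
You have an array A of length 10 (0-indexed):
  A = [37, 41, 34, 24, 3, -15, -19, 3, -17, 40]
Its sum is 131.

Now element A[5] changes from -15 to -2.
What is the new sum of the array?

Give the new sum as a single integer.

Answer: 144

Derivation:
Old value at index 5: -15
New value at index 5: -2
Delta = -2 - -15 = 13
New sum = old_sum + delta = 131 + (13) = 144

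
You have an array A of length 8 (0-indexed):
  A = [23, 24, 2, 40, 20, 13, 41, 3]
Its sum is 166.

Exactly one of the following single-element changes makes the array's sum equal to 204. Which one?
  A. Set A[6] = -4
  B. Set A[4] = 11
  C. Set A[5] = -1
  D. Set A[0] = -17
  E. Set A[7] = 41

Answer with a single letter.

Option A: A[6] 41->-4, delta=-45, new_sum=166+(-45)=121
Option B: A[4] 20->11, delta=-9, new_sum=166+(-9)=157
Option C: A[5] 13->-1, delta=-14, new_sum=166+(-14)=152
Option D: A[0] 23->-17, delta=-40, new_sum=166+(-40)=126
Option E: A[7] 3->41, delta=38, new_sum=166+(38)=204 <-- matches target

Answer: E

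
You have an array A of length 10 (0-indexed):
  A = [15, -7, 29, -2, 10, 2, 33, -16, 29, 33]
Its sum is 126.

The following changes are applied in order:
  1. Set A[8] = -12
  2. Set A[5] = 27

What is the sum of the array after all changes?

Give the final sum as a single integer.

Answer: 110

Derivation:
Initial sum: 126
Change 1: A[8] 29 -> -12, delta = -41, sum = 85
Change 2: A[5] 2 -> 27, delta = 25, sum = 110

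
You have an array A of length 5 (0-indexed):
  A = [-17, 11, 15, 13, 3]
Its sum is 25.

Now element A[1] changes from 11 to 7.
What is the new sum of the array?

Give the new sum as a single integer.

Old value at index 1: 11
New value at index 1: 7
Delta = 7 - 11 = -4
New sum = old_sum + delta = 25 + (-4) = 21

Answer: 21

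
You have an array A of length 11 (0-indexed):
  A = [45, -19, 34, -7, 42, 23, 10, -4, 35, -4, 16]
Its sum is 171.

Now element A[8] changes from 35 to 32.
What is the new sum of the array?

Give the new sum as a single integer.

Answer: 168

Derivation:
Old value at index 8: 35
New value at index 8: 32
Delta = 32 - 35 = -3
New sum = old_sum + delta = 171 + (-3) = 168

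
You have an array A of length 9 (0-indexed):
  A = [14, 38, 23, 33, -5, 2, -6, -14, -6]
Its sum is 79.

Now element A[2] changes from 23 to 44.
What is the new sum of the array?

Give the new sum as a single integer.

Old value at index 2: 23
New value at index 2: 44
Delta = 44 - 23 = 21
New sum = old_sum + delta = 79 + (21) = 100

Answer: 100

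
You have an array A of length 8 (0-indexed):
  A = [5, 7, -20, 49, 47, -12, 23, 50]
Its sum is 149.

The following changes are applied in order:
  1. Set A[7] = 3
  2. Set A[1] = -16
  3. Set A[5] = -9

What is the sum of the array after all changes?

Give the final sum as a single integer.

Initial sum: 149
Change 1: A[7] 50 -> 3, delta = -47, sum = 102
Change 2: A[1] 7 -> -16, delta = -23, sum = 79
Change 3: A[5] -12 -> -9, delta = 3, sum = 82

Answer: 82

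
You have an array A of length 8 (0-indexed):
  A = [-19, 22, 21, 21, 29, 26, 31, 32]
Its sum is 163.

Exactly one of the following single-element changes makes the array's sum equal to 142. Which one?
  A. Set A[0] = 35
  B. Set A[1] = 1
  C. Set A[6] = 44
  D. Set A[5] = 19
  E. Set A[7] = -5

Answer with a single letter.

Answer: B

Derivation:
Option A: A[0] -19->35, delta=54, new_sum=163+(54)=217
Option B: A[1] 22->1, delta=-21, new_sum=163+(-21)=142 <-- matches target
Option C: A[6] 31->44, delta=13, new_sum=163+(13)=176
Option D: A[5] 26->19, delta=-7, new_sum=163+(-7)=156
Option E: A[7] 32->-5, delta=-37, new_sum=163+(-37)=126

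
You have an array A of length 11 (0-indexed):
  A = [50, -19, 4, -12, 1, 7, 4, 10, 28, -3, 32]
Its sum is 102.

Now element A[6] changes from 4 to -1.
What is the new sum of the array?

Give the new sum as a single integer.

Answer: 97

Derivation:
Old value at index 6: 4
New value at index 6: -1
Delta = -1 - 4 = -5
New sum = old_sum + delta = 102 + (-5) = 97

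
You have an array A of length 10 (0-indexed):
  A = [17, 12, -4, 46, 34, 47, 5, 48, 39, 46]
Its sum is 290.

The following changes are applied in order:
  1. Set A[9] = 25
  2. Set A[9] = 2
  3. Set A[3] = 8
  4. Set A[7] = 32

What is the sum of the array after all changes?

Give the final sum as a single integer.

Answer: 192

Derivation:
Initial sum: 290
Change 1: A[9] 46 -> 25, delta = -21, sum = 269
Change 2: A[9] 25 -> 2, delta = -23, sum = 246
Change 3: A[3] 46 -> 8, delta = -38, sum = 208
Change 4: A[7] 48 -> 32, delta = -16, sum = 192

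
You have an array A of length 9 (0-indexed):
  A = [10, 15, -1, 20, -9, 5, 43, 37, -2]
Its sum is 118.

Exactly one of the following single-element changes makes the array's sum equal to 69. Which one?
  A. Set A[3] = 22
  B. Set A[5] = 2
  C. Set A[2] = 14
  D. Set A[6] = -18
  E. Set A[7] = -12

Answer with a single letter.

Answer: E

Derivation:
Option A: A[3] 20->22, delta=2, new_sum=118+(2)=120
Option B: A[5] 5->2, delta=-3, new_sum=118+(-3)=115
Option C: A[2] -1->14, delta=15, new_sum=118+(15)=133
Option D: A[6] 43->-18, delta=-61, new_sum=118+(-61)=57
Option E: A[7] 37->-12, delta=-49, new_sum=118+(-49)=69 <-- matches target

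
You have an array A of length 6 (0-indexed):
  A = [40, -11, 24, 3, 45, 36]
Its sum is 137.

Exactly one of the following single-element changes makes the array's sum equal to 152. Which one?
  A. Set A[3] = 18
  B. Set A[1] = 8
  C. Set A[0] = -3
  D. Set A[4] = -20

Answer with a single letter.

Option A: A[3] 3->18, delta=15, new_sum=137+(15)=152 <-- matches target
Option B: A[1] -11->8, delta=19, new_sum=137+(19)=156
Option C: A[0] 40->-3, delta=-43, new_sum=137+(-43)=94
Option D: A[4] 45->-20, delta=-65, new_sum=137+(-65)=72

Answer: A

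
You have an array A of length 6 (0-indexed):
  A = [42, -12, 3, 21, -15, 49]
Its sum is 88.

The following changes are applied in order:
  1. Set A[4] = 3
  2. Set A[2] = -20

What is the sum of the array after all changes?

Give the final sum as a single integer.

Answer: 83

Derivation:
Initial sum: 88
Change 1: A[4] -15 -> 3, delta = 18, sum = 106
Change 2: A[2] 3 -> -20, delta = -23, sum = 83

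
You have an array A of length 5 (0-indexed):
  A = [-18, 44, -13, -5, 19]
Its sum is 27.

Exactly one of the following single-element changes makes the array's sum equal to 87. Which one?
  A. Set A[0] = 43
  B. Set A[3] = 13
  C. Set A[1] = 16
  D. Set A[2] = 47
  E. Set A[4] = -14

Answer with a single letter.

Option A: A[0] -18->43, delta=61, new_sum=27+(61)=88
Option B: A[3] -5->13, delta=18, new_sum=27+(18)=45
Option C: A[1] 44->16, delta=-28, new_sum=27+(-28)=-1
Option D: A[2] -13->47, delta=60, new_sum=27+(60)=87 <-- matches target
Option E: A[4] 19->-14, delta=-33, new_sum=27+(-33)=-6

Answer: D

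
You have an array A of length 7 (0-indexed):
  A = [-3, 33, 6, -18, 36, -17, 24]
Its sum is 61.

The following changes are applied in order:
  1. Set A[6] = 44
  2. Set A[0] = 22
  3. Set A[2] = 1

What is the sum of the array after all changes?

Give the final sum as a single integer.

Initial sum: 61
Change 1: A[6] 24 -> 44, delta = 20, sum = 81
Change 2: A[0] -3 -> 22, delta = 25, sum = 106
Change 3: A[2] 6 -> 1, delta = -5, sum = 101

Answer: 101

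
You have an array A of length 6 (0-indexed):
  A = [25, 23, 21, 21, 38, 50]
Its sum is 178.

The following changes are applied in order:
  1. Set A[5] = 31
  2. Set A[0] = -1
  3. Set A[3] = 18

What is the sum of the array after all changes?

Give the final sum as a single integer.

Answer: 130

Derivation:
Initial sum: 178
Change 1: A[5] 50 -> 31, delta = -19, sum = 159
Change 2: A[0] 25 -> -1, delta = -26, sum = 133
Change 3: A[3] 21 -> 18, delta = -3, sum = 130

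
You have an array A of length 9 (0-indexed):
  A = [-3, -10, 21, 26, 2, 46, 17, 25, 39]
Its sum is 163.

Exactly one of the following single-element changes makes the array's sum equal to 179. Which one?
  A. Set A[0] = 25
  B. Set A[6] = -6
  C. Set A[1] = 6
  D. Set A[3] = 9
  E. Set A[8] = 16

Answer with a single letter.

Answer: C

Derivation:
Option A: A[0] -3->25, delta=28, new_sum=163+(28)=191
Option B: A[6] 17->-6, delta=-23, new_sum=163+(-23)=140
Option C: A[1] -10->6, delta=16, new_sum=163+(16)=179 <-- matches target
Option D: A[3] 26->9, delta=-17, new_sum=163+(-17)=146
Option E: A[8] 39->16, delta=-23, new_sum=163+(-23)=140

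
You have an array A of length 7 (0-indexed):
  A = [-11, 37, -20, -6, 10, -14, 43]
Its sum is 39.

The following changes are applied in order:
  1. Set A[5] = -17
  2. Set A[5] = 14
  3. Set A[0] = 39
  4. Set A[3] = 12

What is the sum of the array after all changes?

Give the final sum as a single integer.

Initial sum: 39
Change 1: A[5] -14 -> -17, delta = -3, sum = 36
Change 2: A[5] -17 -> 14, delta = 31, sum = 67
Change 3: A[0] -11 -> 39, delta = 50, sum = 117
Change 4: A[3] -6 -> 12, delta = 18, sum = 135

Answer: 135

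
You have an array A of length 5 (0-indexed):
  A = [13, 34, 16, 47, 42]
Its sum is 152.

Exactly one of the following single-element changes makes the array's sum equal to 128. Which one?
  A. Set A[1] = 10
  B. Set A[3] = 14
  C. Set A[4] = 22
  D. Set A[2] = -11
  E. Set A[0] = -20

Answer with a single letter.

Answer: A

Derivation:
Option A: A[1] 34->10, delta=-24, new_sum=152+(-24)=128 <-- matches target
Option B: A[3] 47->14, delta=-33, new_sum=152+(-33)=119
Option C: A[4] 42->22, delta=-20, new_sum=152+(-20)=132
Option D: A[2] 16->-11, delta=-27, new_sum=152+(-27)=125
Option E: A[0] 13->-20, delta=-33, new_sum=152+(-33)=119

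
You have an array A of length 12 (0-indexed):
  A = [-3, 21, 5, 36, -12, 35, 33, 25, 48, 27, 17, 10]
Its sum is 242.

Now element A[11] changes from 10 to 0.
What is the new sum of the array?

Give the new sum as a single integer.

Old value at index 11: 10
New value at index 11: 0
Delta = 0 - 10 = -10
New sum = old_sum + delta = 242 + (-10) = 232

Answer: 232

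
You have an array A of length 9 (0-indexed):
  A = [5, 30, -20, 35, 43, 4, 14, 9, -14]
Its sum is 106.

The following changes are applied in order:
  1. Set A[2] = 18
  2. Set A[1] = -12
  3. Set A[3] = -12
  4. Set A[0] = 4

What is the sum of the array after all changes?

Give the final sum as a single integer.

Initial sum: 106
Change 1: A[2] -20 -> 18, delta = 38, sum = 144
Change 2: A[1] 30 -> -12, delta = -42, sum = 102
Change 3: A[3] 35 -> -12, delta = -47, sum = 55
Change 4: A[0] 5 -> 4, delta = -1, sum = 54

Answer: 54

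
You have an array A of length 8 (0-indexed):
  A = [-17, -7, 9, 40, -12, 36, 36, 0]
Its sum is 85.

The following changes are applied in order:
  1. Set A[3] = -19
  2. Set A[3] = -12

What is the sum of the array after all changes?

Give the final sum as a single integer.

Answer: 33

Derivation:
Initial sum: 85
Change 1: A[3] 40 -> -19, delta = -59, sum = 26
Change 2: A[3] -19 -> -12, delta = 7, sum = 33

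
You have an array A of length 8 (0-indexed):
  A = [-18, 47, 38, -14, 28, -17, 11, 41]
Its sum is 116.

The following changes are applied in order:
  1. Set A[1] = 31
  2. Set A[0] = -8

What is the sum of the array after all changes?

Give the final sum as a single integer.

Answer: 110

Derivation:
Initial sum: 116
Change 1: A[1] 47 -> 31, delta = -16, sum = 100
Change 2: A[0] -18 -> -8, delta = 10, sum = 110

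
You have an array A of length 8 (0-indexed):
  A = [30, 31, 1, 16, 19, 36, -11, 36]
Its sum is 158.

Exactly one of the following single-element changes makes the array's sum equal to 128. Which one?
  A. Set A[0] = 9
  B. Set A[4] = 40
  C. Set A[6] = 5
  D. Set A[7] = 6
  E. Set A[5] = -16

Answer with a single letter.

Answer: D

Derivation:
Option A: A[0] 30->9, delta=-21, new_sum=158+(-21)=137
Option B: A[4] 19->40, delta=21, new_sum=158+(21)=179
Option C: A[6] -11->5, delta=16, new_sum=158+(16)=174
Option D: A[7] 36->6, delta=-30, new_sum=158+(-30)=128 <-- matches target
Option E: A[5] 36->-16, delta=-52, new_sum=158+(-52)=106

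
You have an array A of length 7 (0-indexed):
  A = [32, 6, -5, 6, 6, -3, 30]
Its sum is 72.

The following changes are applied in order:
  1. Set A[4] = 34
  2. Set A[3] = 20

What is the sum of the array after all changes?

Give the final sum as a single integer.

Initial sum: 72
Change 1: A[4] 6 -> 34, delta = 28, sum = 100
Change 2: A[3] 6 -> 20, delta = 14, sum = 114

Answer: 114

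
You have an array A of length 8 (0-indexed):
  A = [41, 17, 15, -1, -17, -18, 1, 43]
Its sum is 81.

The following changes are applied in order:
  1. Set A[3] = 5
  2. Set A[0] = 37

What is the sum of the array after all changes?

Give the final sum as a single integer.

Answer: 83

Derivation:
Initial sum: 81
Change 1: A[3] -1 -> 5, delta = 6, sum = 87
Change 2: A[0] 41 -> 37, delta = -4, sum = 83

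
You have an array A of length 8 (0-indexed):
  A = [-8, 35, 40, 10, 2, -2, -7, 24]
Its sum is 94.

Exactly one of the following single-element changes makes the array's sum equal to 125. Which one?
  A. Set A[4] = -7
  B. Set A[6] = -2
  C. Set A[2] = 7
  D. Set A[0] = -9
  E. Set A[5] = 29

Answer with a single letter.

Option A: A[4] 2->-7, delta=-9, new_sum=94+(-9)=85
Option B: A[6] -7->-2, delta=5, new_sum=94+(5)=99
Option C: A[2] 40->7, delta=-33, new_sum=94+(-33)=61
Option D: A[0] -8->-9, delta=-1, new_sum=94+(-1)=93
Option E: A[5] -2->29, delta=31, new_sum=94+(31)=125 <-- matches target

Answer: E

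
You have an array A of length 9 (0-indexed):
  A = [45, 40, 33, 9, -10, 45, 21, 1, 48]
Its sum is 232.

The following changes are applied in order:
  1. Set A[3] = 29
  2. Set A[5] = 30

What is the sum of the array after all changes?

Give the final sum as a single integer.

Answer: 237

Derivation:
Initial sum: 232
Change 1: A[3] 9 -> 29, delta = 20, sum = 252
Change 2: A[5] 45 -> 30, delta = -15, sum = 237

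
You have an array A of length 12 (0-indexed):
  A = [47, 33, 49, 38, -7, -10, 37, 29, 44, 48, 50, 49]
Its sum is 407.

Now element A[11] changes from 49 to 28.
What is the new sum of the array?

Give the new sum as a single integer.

Old value at index 11: 49
New value at index 11: 28
Delta = 28 - 49 = -21
New sum = old_sum + delta = 407 + (-21) = 386

Answer: 386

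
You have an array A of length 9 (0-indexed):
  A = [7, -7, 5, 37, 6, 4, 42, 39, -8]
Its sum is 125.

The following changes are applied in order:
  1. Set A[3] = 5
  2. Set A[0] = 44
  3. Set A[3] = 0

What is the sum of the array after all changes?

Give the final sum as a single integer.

Answer: 125

Derivation:
Initial sum: 125
Change 1: A[3] 37 -> 5, delta = -32, sum = 93
Change 2: A[0] 7 -> 44, delta = 37, sum = 130
Change 3: A[3] 5 -> 0, delta = -5, sum = 125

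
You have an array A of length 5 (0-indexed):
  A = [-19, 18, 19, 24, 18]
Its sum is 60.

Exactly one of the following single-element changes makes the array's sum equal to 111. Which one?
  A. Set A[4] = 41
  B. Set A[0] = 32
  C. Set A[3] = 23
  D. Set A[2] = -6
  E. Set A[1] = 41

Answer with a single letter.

Option A: A[4] 18->41, delta=23, new_sum=60+(23)=83
Option B: A[0] -19->32, delta=51, new_sum=60+(51)=111 <-- matches target
Option C: A[3] 24->23, delta=-1, new_sum=60+(-1)=59
Option D: A[2] 19->-6, delta=-25, new_sum=60+(-25)=35
Option E: A[1] 18->41, delta=23, new_sum=60+(23)=83

Answer: B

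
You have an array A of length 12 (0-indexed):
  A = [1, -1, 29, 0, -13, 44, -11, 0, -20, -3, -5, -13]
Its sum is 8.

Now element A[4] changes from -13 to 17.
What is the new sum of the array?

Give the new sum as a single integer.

Answer: 38

Derivation:
Old value at index 4: -13
New value at index 4: 17
Delta = 17 - -13 = 30
New sum = old_sum + delta = 8 + (30) = 38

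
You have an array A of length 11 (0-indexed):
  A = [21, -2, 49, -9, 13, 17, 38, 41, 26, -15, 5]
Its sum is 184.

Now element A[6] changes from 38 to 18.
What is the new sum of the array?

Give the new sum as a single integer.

Old value at index 6: 38
New value at index 6: 18
Delta = 18 - 38 = -20
New sum = old_sum + delta = 184 + (-20) = 164

Answer: 164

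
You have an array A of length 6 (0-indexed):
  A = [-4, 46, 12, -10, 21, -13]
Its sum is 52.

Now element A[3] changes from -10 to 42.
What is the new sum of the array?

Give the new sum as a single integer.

Answer: 104

Derivation:
Old value at index 3: -10
New value at index 3: 42
Delta = 42 - -10 = 52
New sum = old_sum + delta = 52 + (52) = 104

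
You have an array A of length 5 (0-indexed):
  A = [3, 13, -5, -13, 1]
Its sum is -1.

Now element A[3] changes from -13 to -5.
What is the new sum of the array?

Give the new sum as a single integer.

Answer: 7

Derivation:
Old value at index 3: -13
New value at index 3: -5
Delta = -5 - -13 = 8
New sum = old_sum + delta = -1 + (8) = 7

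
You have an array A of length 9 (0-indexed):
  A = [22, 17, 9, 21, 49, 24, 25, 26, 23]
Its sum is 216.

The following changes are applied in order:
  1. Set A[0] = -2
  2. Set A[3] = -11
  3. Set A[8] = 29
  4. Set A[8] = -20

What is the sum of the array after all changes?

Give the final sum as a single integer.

Initial sum: 216
Change 1: A[0] 22 -> -2, delta = -24, sum = 192
Change 2: A[3] 21 -> -11, delta = -32, sum = 160
Change 3: A[8] 23 -> 29, delta = 6, sum = 166
Change 4: A[8] 29 -> -20, delta = -49, sum = 117

Answer: 117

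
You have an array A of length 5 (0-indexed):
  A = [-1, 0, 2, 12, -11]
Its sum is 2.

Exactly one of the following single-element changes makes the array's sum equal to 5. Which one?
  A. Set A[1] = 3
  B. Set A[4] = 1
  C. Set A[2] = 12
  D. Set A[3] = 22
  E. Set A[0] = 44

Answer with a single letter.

Answer: A

Derivation:
Option A: A[1] 0->3, delta=3, new_sum=2+(3)=5 <-- matches target
Option B: A[4] -11->1, delta=12, new_sum=2+(12)=14
Option C: A[2] 2->12, delta=10, new_sum=2+(10)=12
Option D: A[3] 12->22, delta=10, new_sum=2+(10)=12
Option E: A[0] -1->44, delta=45, new_sum=2+(45)=47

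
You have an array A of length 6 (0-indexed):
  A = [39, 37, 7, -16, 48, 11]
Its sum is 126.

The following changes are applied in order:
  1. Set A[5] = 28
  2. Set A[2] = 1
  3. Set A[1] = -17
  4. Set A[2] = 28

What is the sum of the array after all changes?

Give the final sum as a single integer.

Answer: 110

Derivation:
Initial sum: 126
Change 1: A[5] 11 -> 28, delta = 17, sum = 143
Change 2: A[2] 7 -> 1, delta = -6, sum = 137
Change 3: A[1] 37 -> -17, delta = -54, sum = 83
Change 4: A[2] 1 -> 28, delta = 27, sum = 110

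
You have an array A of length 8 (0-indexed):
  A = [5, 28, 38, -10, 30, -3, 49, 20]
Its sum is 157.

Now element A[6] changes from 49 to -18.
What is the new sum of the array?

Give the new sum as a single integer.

Old value at index 6: 49
New value at index 6: -18
Delta = -18 - 49 = -67
New sum = old_sum + delta = 157 + (-67) = 90

Answer: 90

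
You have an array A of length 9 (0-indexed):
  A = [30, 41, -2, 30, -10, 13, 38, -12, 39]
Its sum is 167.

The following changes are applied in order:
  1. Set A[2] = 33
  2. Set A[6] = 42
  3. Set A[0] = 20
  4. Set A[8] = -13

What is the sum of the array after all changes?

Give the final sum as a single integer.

Initial sum: 167
Change 1: A[2] -2 -> 33, delta = 35, sum = 202
Change 2: A[6] 38 -> 42, delta = 4, sum = 206
Change 3: A[0] 30 -> 20, delta = -10, sum = 196
Change 4: A[8] 39 -> -13, delta = -52, sum = 144

Answer: 144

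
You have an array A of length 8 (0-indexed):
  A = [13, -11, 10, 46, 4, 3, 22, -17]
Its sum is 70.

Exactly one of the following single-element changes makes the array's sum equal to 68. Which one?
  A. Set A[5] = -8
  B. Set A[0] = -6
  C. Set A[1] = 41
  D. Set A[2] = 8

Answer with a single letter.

Option A: A[5] 3->-8, delta=-11, new_sum=70+(-11)=59
Option B: A[0] 13->-6, delta=-19, new_sum=70+(-19)=51
Option C: A[1] -11->41, delta=52, new_sum=70+(52)=122
Option D: A[2] 10->8, delta=-2, new_sum=70+(-2)=68 <-- matches target

Answer: D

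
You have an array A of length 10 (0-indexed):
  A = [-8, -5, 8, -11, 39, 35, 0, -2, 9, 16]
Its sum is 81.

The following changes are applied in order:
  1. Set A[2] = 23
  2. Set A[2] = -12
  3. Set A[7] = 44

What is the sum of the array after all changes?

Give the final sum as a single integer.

Initial sum: 81
Change 1: A[2] 8 -> 23, delta = 15, sum = 96
Change 2: A[2] 23 -> -12, delta = -35, sum = 61
Change 3: A[7] -2 -> 44, delta = 46, sum = 107

Answer: 107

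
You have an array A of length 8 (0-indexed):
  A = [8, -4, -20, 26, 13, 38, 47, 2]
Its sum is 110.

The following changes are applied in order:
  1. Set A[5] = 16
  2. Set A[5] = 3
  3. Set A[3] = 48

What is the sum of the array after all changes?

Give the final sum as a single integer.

Answer: 97

Derivation:
Initial sum: 110
Change 1: A[5] 38 -> 16, delta = -22, sum = 88
Change 2: A[5] 16 -> 3, delta = -13, sum = 75
Change 3: A[3] 26 -> 48, delta = 22, sum = 97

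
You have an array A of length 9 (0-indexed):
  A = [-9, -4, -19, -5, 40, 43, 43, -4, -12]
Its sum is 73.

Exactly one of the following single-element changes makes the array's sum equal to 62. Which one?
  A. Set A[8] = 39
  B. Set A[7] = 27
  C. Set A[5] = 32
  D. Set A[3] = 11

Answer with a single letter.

Answer: C

Derivation:
Option A: A[8] -12->39, delta=51, new_sum=73+(51)=124
Option B: A[7] -4->27, delta=31, new_sum=73+(31)=104
Option C: A[5] 43->32, delta=-11, new_sum=73+(-11)=62 <-- matches target
Option D: A[3] -5->11, delta=16, new_sum=73+(16)=89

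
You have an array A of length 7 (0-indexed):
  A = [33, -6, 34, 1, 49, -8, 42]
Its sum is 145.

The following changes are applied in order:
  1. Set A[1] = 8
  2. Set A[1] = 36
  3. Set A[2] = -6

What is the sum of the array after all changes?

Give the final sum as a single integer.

Initial sum: 145
Change 1: A[1] -6 -> 8, delta = 14, sum = 159
Change 2: A[1] 8 -> 36, delta = 28, sum = 187
Change 3: A[2] 34 -> -6, delta = -40, sum = 147

Answer: 147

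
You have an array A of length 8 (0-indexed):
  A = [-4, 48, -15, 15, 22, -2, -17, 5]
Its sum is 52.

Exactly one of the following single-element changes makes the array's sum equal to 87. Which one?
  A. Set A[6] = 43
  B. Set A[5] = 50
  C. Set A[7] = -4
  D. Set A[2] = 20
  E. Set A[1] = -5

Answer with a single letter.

Answer: D

Derivation:
Option A: A[6] -17->43, delta=60, new_sum=52+(60)=112
Option B: A[5] -2->50, delta=52, new_sum=52+(52)=104
Option C: A[7] 5->-4, delta=-9, new_sum=52+(-9)=43
Option D: A[2] -15->20, delta=35, new_sum=52+(35)=87 <-- matches target
Option E: A[1] 48->-5, delta=-53, new_sum=52+(-53)=-1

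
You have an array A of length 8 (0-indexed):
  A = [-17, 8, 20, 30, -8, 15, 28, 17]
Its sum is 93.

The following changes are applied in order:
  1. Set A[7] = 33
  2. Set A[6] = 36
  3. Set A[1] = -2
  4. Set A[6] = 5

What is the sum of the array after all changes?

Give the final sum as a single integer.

Initial sum: 93
Change 1: A[7] 17 -> 33, delta = 16, sum = 109
Change 2: A[6] 28 -> 36, delta = 8, sum = 117
Change 3: A[1] 8 -> -2, delta = -10, sum = 107
Change 4: A[6] 36 -> 5, delta = -31, sum = 76

Answer: 76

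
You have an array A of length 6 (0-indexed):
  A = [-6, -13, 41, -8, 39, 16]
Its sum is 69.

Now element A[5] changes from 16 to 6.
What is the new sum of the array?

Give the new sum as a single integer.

Old value at index 5: 16
New value at index 5: 6
Delta = 6 - 16 = -10
New sum = old_sum + delta = 69 + (-10) = 59

Answer: 59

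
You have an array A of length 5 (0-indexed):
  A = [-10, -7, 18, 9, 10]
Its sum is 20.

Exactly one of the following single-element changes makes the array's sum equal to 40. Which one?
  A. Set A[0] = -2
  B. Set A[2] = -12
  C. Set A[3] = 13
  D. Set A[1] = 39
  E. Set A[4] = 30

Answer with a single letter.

Answer: E

Derivation:
Option A: A[0] -10->-2, delta=8, new_sum=20+(8)=28
Option B: A[2] 18->-12, delta=-30, new_sum=20+(-30)=-10
Option C: A[3] 9->13, delta=4, new_sum=20+(4)=24
Option D: A[1] -7->39, delta=46, new_sum=20+(46)=66
Option E: A[4] 10->30, delta=20, new_sum=20+(20)=40 <-- matches target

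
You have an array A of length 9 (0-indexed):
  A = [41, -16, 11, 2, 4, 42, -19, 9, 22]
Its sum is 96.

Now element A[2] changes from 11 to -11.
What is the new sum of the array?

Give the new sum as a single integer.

Answer: 74

Derivation:
Old value at index 2: 11
New value at index 2: -11
Delta = -11 - 11 = -22
New sum = old_sum + delta = 96 + (-22) = 74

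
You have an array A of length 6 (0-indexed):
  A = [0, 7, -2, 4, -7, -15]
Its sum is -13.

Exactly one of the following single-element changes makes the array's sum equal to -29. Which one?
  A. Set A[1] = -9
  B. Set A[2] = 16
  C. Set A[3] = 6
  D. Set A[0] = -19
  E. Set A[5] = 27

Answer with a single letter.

Option A: A[1] 7->-9, delta=-16, new_sum=-13+(-16)=-29 <-- matches target
Option B: A[2] -2->16, delta=18, new_sum=-13+(18)=5
Option C: A[3] 4->6, delta=2, new_sum=-13+(2)=-11
Option D: A[0] 0->-19, delta=-19, new_sum=-13+(-19)=-32
Option E: A[5] -15->27, delta=42, new_sum=-13+(42)=29

Answer: A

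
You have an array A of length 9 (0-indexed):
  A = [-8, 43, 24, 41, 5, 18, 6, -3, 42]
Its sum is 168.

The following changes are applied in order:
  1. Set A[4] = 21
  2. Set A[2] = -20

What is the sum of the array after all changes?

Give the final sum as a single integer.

Initial sum: 168
Change 1: A[4] 5 -> 21, delta = 16, sum = 184
Change 2: A[2] 24 -> -20, delta = -44, sum = 140

Answer: 140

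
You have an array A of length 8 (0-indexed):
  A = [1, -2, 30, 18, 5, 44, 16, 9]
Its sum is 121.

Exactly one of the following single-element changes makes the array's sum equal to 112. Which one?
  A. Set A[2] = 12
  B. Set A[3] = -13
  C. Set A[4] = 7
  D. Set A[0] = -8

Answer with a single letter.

Answer: D

Derivation:
Option A: A[2] 30->12, delta=-18, new_sum=121+(-18)=103
Option B: A[3] 18->-13, delta=-31, new_sum=121+(-31)=90
Option C: A[4] 5->7, delta=2, new_sum=121+(2)=123
Option D: A[0] 1->-8, delta=-9, new_sum=121+(-9)=112 <-- matches target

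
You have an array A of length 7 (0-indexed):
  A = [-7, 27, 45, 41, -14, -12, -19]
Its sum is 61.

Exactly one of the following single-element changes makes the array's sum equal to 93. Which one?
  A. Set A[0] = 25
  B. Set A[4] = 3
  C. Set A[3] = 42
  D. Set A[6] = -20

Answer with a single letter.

Answer: A

Derivation:
Option A: A[0] -7->25, delta=32, new_sum=61+(32)=93 <-- matches target
Option B: A[4] -14->3, delta=17, new_sum=61+(17)=78
Option C: A[3] 41->42, delta=1, new_sum=61+(1)=62
Option D: A[6] -19->-20, delta=-1, new_sum=61+(-1)=60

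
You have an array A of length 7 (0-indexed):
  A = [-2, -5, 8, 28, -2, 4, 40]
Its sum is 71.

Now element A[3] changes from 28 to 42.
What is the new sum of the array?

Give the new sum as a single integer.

Answer: 85

Derivation:
Old value at index 3: 28
New value at index 3: 42
Delta = 42 - 28 = 14
New sum = old_sum + delta = 71 + (14) = 85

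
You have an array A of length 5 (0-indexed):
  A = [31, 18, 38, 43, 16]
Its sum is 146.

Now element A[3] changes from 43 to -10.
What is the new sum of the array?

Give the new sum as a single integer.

Old value at index 3: 43
New value at index 3: -10
Delta = -10 - 43 = -53
New sum = old_sum + delta = 146 + (-53) = 93

Answer: 93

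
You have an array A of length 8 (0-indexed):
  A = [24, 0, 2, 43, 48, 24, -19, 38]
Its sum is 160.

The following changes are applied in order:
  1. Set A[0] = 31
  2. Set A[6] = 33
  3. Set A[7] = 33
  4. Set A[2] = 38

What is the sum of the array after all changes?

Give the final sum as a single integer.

Initial sum: 160
Change 1: A[0] 24 -> 31, delta = 7, sum = 167
Change 2: A[6] -19 -> 33, delta = 52, sum = 219
Change 3: A[7] 38 -> 33, delta = -5, sum = 214
Change 4: A[2] 2 -> 38, delta = 36, sum = 250

Answer: 250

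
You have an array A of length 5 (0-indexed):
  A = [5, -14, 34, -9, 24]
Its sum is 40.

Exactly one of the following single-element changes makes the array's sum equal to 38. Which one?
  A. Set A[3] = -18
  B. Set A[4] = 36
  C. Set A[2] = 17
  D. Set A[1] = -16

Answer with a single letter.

Answer: D

Derivation:
Option A: A[3] -9->-18, delta=-9, new_sum=40+(-9)=31
Option B: A[4] 24->36, delta=12, new_sum=40+(12)=52
Option C: A[2] 34->17, delta=-17, new_sum=40+(-17)=23
Option D: A[1] -14->-16, delta=-2, new_sum=40+(-2)=38 <-- matches target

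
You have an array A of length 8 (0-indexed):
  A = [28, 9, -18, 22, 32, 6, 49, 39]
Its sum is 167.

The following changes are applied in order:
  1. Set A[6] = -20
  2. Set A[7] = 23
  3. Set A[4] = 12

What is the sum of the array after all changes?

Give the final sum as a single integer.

Initial sum: 167
Change 1: A[6] 49 -> -20, delta = -69, sum = 98
Change 2: A[7] 39 -> 23, delta = -16, sum = 82
Change 3: A[4] 32 -> 12, delta = -20, sum = 62

Answer: 62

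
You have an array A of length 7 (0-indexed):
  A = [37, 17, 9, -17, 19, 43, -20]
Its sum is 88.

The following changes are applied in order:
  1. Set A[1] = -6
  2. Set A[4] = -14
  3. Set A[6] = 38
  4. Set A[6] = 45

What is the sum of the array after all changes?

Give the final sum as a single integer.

Answer: 97

Derivation:
Initial sum: 88
Change 1: A[1] 17 -> -6, delta = -23, sum = 65
Change 2: A[4] 19 -> -14, delta = -33, sum = 32
Change 3: A[6] -20 -> 38, delta = 58, sum = 90
Change 4: A[6] 38 -> 45, delta = 7, sum = 97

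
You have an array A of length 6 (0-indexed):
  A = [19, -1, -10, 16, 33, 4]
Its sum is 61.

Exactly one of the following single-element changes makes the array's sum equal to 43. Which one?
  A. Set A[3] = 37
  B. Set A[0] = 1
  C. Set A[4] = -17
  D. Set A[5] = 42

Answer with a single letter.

Option A: A[3] 16->37, delta=21, new_sum=61+(21)=82
Option B: A[0] 19->1, delta=-18, new_sum=61+(-18)=43 <-- matches target
Option C: A[4] 33->-17, delta=-50, new_sum=61+(-50)=11
Option D: A[5] 4->42, delta=38, new_sum=61+(38)=99

Answer: B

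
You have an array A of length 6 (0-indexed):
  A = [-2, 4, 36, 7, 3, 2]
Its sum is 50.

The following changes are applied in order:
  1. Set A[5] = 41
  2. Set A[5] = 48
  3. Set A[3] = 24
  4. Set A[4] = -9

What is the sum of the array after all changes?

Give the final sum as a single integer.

Initial sum: 50
Change 1: A[5] 2 -> 41, delta = 39, sum = 89
Change 2: A[5] 41 -> 48, delta = 7, sum = 96
Change 3: A[3] 7 -> 24, delta = 17, sum = 113
Change 4: A[4] 3 -> -9, delta = -12, sum = 101

Answer: 101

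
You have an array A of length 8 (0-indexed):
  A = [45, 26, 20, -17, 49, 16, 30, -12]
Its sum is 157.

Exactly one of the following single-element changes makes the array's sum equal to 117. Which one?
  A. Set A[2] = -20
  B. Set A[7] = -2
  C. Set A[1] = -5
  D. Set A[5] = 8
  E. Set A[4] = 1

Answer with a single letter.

Answer: A

Derivation:
Option A: A[2] 20->-20, delta=-40, new_sum=157+(-40)=117 <-- matches target
Option B: A[7] -12->-2, delta=10, new_sum=157+(10)=167
Option C: A[1] 26->-5, delta=-31, new_sum=157+(-31)=126
Option D: A[5] 16->8, delta=-8, new_sum=157+(-8)=149
Option E: A[4] 49->1, delta=-48, new_sum=157+(-48)=109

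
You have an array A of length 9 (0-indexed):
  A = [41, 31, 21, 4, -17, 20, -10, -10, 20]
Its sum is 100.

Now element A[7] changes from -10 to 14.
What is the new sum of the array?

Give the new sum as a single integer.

Old value at index 7: -10
New value at index 7: 14
Delta = 14 - -10 = 24
New sum = old_sum + delta = 100 + (24) = 124

Answer: 124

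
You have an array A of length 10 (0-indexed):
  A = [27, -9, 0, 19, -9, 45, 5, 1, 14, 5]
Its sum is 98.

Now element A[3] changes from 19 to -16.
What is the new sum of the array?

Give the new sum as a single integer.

Answer: 63

Derivation:
Old value at index 3: 19
New value at index 3: -16
Delta = -16 - 19 = -35
New sum = old_sum + delta = 98 + (-35) = 63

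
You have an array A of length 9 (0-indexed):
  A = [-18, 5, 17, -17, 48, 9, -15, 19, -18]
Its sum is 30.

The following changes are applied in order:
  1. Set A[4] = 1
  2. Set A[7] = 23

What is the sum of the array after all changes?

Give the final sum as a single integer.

Initial sum: 30
Change 1: A[4] 48 -> 1, delta = -47, sum = -17
Change 2: A[7] 19 -> 23, delta = 4, sum = -13

Answer: -13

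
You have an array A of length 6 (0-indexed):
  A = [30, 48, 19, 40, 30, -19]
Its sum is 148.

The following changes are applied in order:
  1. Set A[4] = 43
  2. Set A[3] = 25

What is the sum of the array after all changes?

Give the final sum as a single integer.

Answer: 146

Derivation:
Initial sum: 148
Change 1: A[4] 30 -> 43, delta = 13, sum = 161
Change 2: A[3] 40 -> 25, delta = -15, sum = 146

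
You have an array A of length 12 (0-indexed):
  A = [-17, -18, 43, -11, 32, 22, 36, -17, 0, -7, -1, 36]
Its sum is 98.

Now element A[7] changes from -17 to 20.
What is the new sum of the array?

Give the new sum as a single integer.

Old value at index 7: -17
New value at index 7: 20
Delta = 20 - -17 = 37
New sum = old_sum + delta = 98 + (37) = 135

Answer: 135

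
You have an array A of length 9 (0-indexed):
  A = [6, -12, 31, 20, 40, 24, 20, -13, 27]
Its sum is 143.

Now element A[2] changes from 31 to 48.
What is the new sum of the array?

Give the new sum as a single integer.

Old value at index 2: 31
New value at index 2: 48
Delta = 48 - 31 = 17
New sum = old_sum + delta = 143 + (17) = 160

Answer: 160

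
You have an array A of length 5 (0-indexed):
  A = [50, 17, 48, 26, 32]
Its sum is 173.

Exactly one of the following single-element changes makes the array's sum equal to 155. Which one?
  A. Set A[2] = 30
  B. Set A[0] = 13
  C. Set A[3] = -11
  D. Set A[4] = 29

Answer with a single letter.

Answer: A

Derivation:
Option A: A[2] 48->30, delta=-18, new_sum=173+(-18)=155 <-- matches target
Option B: A[0] 50->13, delta=-37, new_sum=173+(-37)=136
Option C: A[3] 26->-11, delta=-37, new_sum=173+(-37)=136
Option D: A[4] 32->29, delta=-3, new_sum=173+(-3)=170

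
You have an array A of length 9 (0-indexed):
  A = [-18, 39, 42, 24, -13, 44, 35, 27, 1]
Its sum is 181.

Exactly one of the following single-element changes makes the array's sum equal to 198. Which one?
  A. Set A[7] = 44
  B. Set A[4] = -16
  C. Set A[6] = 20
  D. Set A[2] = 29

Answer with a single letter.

Option A: A[7] 27->44, delta=17, new_sum=181+(17)=198 <-- matches target
Option B: A[4] -13->-16, delta=-3, new_sum=181+(-3)=178
Option C: A[6] 35->20, delta=-15, new_sum=181+(-15)=166
Option D: A[2] 42->29, delta=-13, new_sum=181+(-13)=168

Answer: A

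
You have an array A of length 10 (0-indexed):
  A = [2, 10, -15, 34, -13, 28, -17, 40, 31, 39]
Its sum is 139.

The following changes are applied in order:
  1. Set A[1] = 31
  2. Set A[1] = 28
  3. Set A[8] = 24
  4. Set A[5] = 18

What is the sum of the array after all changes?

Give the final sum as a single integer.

Initial sum: 139
Change 1: A[1] 10 -> 31, delta = 21, sum = 160
Change 2: A[1] 31 -> 28, delta = -3, sum = 157
Change 3: A[8] 31 -> 24, delta = -7, sum = 150
Change 4: A[5] 28 -> 18, delta = -10, sum = 140

Answer: 140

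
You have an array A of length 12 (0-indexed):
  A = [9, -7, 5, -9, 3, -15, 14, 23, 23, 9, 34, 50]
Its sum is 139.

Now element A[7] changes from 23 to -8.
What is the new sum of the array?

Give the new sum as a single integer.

Old value at index 7: 23
New value at index 7: -8
Delta = -8 - 23 = -31
New sum = old_sum + delta = 139 + (-31) = 108

Answer: 108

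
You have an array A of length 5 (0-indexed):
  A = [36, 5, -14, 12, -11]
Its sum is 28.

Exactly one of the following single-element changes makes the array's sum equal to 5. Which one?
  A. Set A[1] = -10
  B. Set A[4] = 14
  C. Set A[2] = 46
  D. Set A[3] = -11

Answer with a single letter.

Answer: D

Derivation:
Option A: A[1] 5->-10, delta=-15, new_sum=28+(-15)=13
Option B: A[4] -11->14, delta=25, new_sum=28+(25)=53
Option C: A[2] -14->46, delta=60, new_sum=28+(60)=88
Option D: A[3] 12->-11, delta=-23, new_sum=28+(-23)=5 <-- matches target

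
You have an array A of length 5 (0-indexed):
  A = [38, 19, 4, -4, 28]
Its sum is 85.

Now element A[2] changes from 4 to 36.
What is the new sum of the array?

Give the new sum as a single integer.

Old value at index 2: 4
New value at index 2: 36
Delta = 36 - 4 = 32
New sum = old_sum + delta = 85 + (32) = 117

Answer: 117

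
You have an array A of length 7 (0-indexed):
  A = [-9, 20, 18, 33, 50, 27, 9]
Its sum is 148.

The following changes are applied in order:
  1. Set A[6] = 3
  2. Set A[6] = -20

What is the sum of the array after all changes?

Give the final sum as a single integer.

Answer: 119

Derivation:
Initial sum: 148
Change 1: A[6] 9 -> 3, delta = -6, sum = 142
Change 2: A[6] 3 -> -20, delta = -23, sum = 119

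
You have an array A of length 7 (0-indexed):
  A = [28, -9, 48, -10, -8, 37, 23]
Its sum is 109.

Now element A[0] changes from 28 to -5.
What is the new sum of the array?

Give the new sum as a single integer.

Answer: 76

Derivation:
Old value at index 0: 28
New value at index 0: -5
Delta = -5 - 28 = -33
New sum = old_sum + delta = 109 + (-33) = 76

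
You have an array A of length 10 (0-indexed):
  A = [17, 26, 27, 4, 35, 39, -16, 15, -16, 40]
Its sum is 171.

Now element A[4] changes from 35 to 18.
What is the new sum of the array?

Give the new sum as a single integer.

Answer: 154

Derivation:
Old value at index 4: 35
New value at index 4: 18
Delta = 18 - 35 = -17
New sum = old_sum + delta = 171 + (-17) = 154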